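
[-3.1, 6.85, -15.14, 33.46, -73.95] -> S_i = -3.10*(-2.21)^i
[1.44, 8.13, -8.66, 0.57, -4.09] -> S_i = Random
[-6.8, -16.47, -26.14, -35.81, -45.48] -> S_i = -6.80 + -9.67*i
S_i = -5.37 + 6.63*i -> [-5.37, 1.26, 7.89, 14.52, 21.15]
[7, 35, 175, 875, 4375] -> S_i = 7*5^i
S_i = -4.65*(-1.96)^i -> [-4.65, 9.11, -17.86, 35.01, -68.62]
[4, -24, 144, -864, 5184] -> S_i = 4*-6^i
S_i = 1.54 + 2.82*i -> [1.54, 4.36, 7.18, 10.0, 12.82]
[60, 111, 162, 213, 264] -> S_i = 60 + 51*i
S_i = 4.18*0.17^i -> [4.18, 0.71, 0.12, 0.02, 0.0]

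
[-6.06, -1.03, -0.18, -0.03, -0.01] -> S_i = -6.06*0.17^i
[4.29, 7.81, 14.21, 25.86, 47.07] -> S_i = 4.29*1.82^i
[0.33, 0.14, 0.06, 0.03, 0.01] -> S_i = 0.33*0.43^i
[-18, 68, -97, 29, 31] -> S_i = Random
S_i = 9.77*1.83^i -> [9.77, 17.88, 32.72, 59.88, 109.57]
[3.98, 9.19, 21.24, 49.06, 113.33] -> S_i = 3.98*2.31^i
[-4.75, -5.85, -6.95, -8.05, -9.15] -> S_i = -4.75 + -1.10*i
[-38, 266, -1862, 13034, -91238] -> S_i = -38*-7^i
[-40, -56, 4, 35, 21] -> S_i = Random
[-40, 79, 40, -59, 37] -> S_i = Random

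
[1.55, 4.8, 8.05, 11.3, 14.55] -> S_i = 1.55 + 3.25*i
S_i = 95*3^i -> [95, 285, 855, 2565, 7695]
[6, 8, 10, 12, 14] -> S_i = 6 + 2*i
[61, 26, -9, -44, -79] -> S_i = 61 + -35*i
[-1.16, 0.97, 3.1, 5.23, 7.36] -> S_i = -1.16 + 2.13*i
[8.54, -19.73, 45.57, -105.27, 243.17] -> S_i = 8.54*(-2.31)^i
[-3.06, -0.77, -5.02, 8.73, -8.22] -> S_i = Random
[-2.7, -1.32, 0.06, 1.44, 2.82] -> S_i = -2.70 + 1.38*i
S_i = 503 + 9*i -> [503, 512, 521, 530, 539]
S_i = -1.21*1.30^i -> [-1.21, -1.57, -2.04, -2.66, -3.46]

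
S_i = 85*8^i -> [85, 680, 5440, 43520, 348160]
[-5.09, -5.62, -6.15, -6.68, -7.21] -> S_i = -5.09 + -0.53*i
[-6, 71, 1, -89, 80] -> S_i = Random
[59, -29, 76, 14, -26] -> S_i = Random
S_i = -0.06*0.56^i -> [-0.06, -0.03, -0.02, -0.01, -0.01]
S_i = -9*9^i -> [-9, -81, -729, -6561, -59049]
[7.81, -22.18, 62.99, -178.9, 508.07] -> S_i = 7.81*(-2.84)^i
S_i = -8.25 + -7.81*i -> [-8.25, -16.06, -23.87, -31.68, -39.49]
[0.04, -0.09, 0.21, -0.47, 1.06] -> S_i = 0.04*(-2.27)^i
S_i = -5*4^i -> [-5, -20, -80, -320, -1280]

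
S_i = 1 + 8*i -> [1, 9, 17, 25, 33]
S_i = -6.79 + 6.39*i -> [-6.79, -0.4, 5.99, 12.38, 18.77]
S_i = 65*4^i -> [65, 260, 1040, 4160, 16640]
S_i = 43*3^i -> [43, 129, 387, 1161, 3483]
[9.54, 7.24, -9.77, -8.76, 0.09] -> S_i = Random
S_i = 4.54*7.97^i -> [4.54, 36.18, 288.38, 2298.43, 18318.47]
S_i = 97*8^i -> [97, 776, 6208, 49664, 397312]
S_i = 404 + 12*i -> [404, 416, 428, 440, 452]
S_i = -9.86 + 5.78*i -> [-9.86, -4.08, 1.7, 7.48, 13.26]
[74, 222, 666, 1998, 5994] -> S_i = 74*3^i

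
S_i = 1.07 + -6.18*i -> [1.07, -5.11, -11.29, -17.47, -23.65]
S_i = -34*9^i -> [-34, -306, -2754, -24786, -223074]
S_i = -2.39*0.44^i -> [-2.39, -1.05, -0.46, -0.2, -0.09]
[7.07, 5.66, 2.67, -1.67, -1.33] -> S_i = Random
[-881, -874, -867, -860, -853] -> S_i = -881 + 7*i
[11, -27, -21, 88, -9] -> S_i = Random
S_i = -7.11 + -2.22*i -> [-7.11, -9.33, -11.55, -13.77, -15.99]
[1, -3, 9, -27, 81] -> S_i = 1*-3^i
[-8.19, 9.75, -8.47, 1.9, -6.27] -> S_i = Random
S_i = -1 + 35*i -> [-1, 34, 69, 104, 139]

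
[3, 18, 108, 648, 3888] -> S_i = 3*6^i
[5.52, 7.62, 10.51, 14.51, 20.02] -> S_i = 5.52*1.38^i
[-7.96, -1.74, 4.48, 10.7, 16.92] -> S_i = -7.96 + 6.22*i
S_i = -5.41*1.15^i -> [-5.41, -6.22, -7.15, -8.23, -9.46]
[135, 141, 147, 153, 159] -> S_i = 135 + 6*i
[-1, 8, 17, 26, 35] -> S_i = -1 + 9*i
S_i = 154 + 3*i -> [154, 157, 160, 163, 166]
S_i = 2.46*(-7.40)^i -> [2.46, -18.2, 134.71, -996.85, 7376.7]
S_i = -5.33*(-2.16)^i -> [-5.33, 11.51, -24.87, 53.71, -116.02]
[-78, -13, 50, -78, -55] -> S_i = Random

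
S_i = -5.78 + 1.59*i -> [-5.78, -4.19, -2.6, -1.01, 0.58]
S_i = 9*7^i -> [9, 63, 441, 3087, 21609]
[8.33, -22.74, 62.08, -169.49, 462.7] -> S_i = 8.33*(-2.73)^i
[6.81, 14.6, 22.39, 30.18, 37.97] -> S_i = 6.81 + 7.79*i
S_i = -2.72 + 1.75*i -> [-2.72, -0.97, 0.78, 2.53, 4.28]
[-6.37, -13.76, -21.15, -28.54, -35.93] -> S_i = -6.37 + -7.39*i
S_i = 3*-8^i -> [3, -24, 192, -1536, 12288]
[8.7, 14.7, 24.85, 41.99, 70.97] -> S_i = 8.70*1.69^i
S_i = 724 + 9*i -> [724, 733, 742, 751, 760]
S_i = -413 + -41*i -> [-413, -454, -495, -536, -577]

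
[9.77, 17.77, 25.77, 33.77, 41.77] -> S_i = 9.77 + 8.00*i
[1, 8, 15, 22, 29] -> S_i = 1 + 7*i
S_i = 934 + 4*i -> [934, 938, 942, 946, 950]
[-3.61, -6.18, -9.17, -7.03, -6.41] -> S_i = Random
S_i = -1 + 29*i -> [-1, 28, 57, 86, 115]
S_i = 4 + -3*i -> [4, 1, -2, -5, -8]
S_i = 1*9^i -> [1, 9, 81, 729, 6561]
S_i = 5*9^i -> [5, 45, 405, 3645, 32805]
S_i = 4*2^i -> [4, 8, 16, 32, 64]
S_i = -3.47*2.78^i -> [-3.47, -9.65, -26.82, -74.55, -207.26]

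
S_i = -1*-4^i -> [-1, 4, -16, 64, -256]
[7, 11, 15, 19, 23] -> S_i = 7 + 4*i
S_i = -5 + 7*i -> [-5, 2, 9, 16, 23]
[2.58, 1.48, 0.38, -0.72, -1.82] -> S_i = 2.58 + -1.10*i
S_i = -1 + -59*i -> [-1, -60, -119, -178, -237]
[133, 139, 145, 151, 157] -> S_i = 133 + 6*i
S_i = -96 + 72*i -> [-96, -24, 48, 120, 192]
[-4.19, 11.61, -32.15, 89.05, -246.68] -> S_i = -4.19*(-2.77)^i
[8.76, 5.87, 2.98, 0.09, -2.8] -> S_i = 8.76 + -2.89*i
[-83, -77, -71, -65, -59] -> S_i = -83 + 6*i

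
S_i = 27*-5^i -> [27, -135, 675, -3375, 16875]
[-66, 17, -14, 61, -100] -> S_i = Random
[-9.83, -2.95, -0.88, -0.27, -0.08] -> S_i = -9.83*0.30^i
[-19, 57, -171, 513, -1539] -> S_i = -19*-3^i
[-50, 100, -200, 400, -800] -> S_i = -50*-2^i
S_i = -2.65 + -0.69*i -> [-2.65, -3.34, -4.03, -4.72, -5.41]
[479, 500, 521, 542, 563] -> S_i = 479 + 21*i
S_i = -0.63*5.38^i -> [-0.63, -3.39, -18.23, -98.1, -527.8]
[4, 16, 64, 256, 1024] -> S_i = 4*4^i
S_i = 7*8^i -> [7, 56, 448, 3584, 28672]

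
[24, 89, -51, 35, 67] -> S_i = Random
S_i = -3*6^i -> [-3, -18, -108, -648, -3888]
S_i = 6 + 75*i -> [6, 81, 156, 231, 306]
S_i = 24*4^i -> [24, 96, 384, 1536, 6144]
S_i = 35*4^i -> [35, 140, 560, 2240, 8960]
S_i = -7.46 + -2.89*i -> [-7.46, -10.35, -13.24, -16.13, -19.02]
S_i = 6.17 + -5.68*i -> [6.17, 0.49, -5.19, -10.87, -16.55]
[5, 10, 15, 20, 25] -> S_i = 5 + 5*i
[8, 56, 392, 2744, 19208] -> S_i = 8*7^i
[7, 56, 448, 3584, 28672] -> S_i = 7*8^i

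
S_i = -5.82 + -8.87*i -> [-5.82, -14.69, -23.56, -32.43, -41.3]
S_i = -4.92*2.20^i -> [-4.92, -10.82, -23.81, -52.39, -115.25]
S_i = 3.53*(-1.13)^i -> [3.53, -3.99, 4.51, -5.09, 5.76]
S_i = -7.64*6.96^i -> [-7.64, -53.17, -370.09, -2575.85, -17927.94]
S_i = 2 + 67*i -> [2, 69, 136, 203, 270]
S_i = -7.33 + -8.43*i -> [-7.33, -15.76, -24.19, -32.62, -41.05]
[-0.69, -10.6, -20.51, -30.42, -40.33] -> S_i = -0.69 + -9.91*i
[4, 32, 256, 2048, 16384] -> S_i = 4*8^i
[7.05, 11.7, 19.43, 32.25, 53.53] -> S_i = 7.05*1.66^i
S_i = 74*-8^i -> [74, -592, 4736, -37888, 303104]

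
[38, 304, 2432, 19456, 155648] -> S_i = 38*8^i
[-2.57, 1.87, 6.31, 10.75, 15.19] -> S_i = -2.57 + 4.44*i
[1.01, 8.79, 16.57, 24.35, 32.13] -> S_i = 1.01 + 7.78*i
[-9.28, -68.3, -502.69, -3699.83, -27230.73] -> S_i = -9.28*7.36^i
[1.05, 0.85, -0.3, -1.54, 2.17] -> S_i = Random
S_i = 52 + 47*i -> [52, 99, 146, 193, 240]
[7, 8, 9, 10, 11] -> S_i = 7 + 1*i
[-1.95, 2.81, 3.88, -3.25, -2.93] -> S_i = Random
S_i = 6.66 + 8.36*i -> [6.66, 15.02, 23.38, 31.74, 40.1]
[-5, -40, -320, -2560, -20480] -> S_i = -5*8^i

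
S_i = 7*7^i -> [7, 49, 343, 2401, 16807]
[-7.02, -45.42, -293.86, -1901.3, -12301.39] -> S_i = -7.02*6.47^i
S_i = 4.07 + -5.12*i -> [4.07, -1.05, -6.17, -11.29, -16.41]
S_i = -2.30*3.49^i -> [-2.3, -8.03, -28.01, -97.77, -341.22]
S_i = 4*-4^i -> [4, -16, 64, -256, 1024]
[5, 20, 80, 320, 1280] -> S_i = 5*4^i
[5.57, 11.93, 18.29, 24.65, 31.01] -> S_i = 5.57 + 6.36*i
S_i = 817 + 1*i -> [817, 818, 819, 820, 821]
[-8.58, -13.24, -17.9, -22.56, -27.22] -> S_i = -8.58 + -4.66*i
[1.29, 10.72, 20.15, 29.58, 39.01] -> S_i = 1.29 + 9.43*i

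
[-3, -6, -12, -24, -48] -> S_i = -3*2^i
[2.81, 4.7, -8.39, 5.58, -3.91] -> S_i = Random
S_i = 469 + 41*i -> [469, 510, 551, 592, 633]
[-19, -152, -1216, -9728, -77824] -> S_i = -19*8^i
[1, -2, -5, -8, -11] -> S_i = 1 + -3*i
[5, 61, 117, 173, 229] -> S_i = 5 + 56*i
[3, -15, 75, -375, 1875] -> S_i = 3*-5^i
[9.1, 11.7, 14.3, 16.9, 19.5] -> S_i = 9.10 + 2.60*i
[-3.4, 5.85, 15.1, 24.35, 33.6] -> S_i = -3.40 + 9.25*i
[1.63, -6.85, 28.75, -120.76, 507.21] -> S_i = 1.63*(-4.20)^i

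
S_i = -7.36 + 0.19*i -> [-7.36, -7.17, -6.98, -6.79, -6.6]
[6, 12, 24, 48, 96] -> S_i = 6*2^i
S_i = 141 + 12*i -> [141, 153, 165, 177, 189]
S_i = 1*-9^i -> [1, -9, 81, -729, 6561]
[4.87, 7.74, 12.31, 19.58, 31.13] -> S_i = 4.87*1.59^i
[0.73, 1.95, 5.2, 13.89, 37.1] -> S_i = 0.73*2.67^i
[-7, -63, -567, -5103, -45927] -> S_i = -7*9^i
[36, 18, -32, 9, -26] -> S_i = Random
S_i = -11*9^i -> [-11, -99, -891, -8019, -72171]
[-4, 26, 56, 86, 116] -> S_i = -4 + 30*i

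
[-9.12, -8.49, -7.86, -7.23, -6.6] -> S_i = -9.12 + 0.63*i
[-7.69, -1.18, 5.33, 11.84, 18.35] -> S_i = -7.69 + 6.51*i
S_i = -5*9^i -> [-5, -45, -405, -3645, -32805]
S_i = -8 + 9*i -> [-8, 1, 10, 19, 28]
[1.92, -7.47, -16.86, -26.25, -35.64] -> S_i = 1.92 + -9.39*i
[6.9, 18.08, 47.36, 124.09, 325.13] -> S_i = 6.90*2.62^i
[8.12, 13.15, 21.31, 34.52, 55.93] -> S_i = 8.12*1.62^i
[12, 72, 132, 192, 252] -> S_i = 12 + 60*i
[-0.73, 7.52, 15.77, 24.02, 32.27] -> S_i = -0.73 + 8.25*i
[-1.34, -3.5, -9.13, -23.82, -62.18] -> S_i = -1.34*2.61^i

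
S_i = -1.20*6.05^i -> [-1.2, -7.26, -43.92, -265.73, -1607.69]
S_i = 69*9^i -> [69, 621, 5589, 50301, 452709]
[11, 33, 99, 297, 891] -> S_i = 11*3^i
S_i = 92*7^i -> [92, 644, 4508, 31556, 220892]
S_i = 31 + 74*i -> [31, 105, 179, 253, 327]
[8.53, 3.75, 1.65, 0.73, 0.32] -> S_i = 8.53*0.44^i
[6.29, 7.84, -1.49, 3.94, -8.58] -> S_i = Random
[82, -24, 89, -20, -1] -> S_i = Random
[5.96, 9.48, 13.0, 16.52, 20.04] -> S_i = 5.96 + 3.52*i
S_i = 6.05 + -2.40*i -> [6.05, 3.65, 1.25, -1.15, -3.55]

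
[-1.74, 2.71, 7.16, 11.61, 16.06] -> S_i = -1.74 + 4.45*i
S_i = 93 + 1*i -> [93, 94, 95, 96, 97]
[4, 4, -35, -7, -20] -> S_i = Random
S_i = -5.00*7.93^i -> [-5.0, -39.65, -314.42, -2493.39, -19772.55]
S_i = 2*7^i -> [2, 14, 98, 686, 4802]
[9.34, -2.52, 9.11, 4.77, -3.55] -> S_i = Random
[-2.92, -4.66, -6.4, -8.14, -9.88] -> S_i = -2.92 + -1.74*i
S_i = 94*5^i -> [94, 470, 2350, 11750, 58750]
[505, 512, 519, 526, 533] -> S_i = 505 + 7*i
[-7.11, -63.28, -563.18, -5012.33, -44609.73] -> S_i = -7.11*8.90^i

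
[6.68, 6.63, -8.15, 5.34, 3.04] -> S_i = Random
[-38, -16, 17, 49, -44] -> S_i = Random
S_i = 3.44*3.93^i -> [3.44, 13.52, 53.13, 208.8, 820.59]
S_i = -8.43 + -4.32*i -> [-8.43, -12.75, -17.07, -21.39, -25.71]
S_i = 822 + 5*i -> [822, 827, 832, 837, 842]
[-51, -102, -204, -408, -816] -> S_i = -51*2^i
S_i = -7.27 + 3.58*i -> [-7.27, -3.69, -0.11, 3.47, 7.05]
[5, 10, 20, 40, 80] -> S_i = 5*2^i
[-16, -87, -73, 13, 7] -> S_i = Random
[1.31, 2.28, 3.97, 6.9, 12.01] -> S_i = 1.31*1.74^i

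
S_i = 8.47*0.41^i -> [8.47, 3.47, 1.42, 0.58, 0.24]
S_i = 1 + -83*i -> [1, -82, -165, -248, -331]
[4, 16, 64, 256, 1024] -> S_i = 4*4^i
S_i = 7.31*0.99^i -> [7.31, 7.24, 7.16, 7.09, 7.02]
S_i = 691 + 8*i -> [691, 699, 707, 715, 723]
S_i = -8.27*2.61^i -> [-8.27, -21.58, -56.34, -147.04, -383.77]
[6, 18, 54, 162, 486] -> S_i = 6*3^i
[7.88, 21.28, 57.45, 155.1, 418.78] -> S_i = 7.88*2.70^i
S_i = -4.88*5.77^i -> [-4.88, -28.16, -162.47, -937.45, -5409.08]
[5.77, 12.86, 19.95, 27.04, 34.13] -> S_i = 5.77 + 7.09*i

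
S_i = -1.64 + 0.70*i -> [-1.64, -0.94, -0.24, 0.46, 1.16]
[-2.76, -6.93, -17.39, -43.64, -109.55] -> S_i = -2.76*2.51^i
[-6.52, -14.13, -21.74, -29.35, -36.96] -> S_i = -6.52 + -7.61*i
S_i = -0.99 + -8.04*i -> [-0.99, -9.03, -17.07, -25.11, -33.15]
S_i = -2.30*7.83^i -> [-2.3, -18.01, -141.01, -1104.11, -8645.2]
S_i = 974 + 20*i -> [974, 994, 1014, 1034, 1054]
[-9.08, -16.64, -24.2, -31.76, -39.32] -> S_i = -9.08 + -7.56*i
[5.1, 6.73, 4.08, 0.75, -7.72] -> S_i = Random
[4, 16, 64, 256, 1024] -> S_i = 4*4^i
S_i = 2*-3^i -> [2, -6, 18, -54, 162]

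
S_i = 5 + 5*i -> [5, 10, 15, 20, 25]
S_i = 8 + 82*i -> [8, 90, 172, 254, 336]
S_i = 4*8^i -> [4, 32, 256, 2048, 16384]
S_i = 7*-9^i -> [7, -63, 567, -5103, 45927]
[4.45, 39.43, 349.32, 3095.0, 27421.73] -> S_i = 4.45*8.86^i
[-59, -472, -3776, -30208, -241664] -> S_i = -59*8^i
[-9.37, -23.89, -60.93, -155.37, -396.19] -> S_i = -9.37*2.55^i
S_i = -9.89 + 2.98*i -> [-9.89, -6.91, -3.93, -0.95, 2.03]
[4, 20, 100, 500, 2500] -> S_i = 4*5^i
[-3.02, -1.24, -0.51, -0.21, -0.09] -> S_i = -3.02*0.41^i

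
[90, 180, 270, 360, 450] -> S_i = 90 + 90*i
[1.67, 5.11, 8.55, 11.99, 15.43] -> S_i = 1.67 + 3.44*i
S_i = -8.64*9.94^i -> [-8.64, -85.88, -853.66, -8485.41, -84344.99]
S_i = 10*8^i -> [10, 80, 640, 5120, 40960]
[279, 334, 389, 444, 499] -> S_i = 279 + 55*i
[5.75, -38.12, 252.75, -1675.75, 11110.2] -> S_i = 5.75*(-6.63)^i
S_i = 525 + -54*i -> [525, 471, 417, 363, 309]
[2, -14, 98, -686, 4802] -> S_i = 2*-7^i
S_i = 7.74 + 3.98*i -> [7.74, 11.72, 15.7, 19.68, 23.66]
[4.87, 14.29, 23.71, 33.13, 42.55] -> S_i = 4.87 + 9.42*i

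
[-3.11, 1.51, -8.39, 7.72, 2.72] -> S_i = Random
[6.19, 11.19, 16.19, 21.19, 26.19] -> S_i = 6.19 + 5.00*i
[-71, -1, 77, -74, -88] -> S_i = Random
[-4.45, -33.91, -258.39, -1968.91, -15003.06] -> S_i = -4.45*7.62^i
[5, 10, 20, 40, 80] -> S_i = 5*2^i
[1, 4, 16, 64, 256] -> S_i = 1*4^i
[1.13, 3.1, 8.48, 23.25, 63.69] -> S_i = 1.13*2.74^i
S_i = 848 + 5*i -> [848, 853, 858, 863, 868]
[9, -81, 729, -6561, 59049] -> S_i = 9*-9^i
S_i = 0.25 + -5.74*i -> [0.25, -5.49, -11.23, -16.97, -22.71]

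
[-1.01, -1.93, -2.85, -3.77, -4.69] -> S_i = -1.01 + -0.92*i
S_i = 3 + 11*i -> [3, 14, 25, 36, 47]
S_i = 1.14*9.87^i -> [1.14, 11.25, 111.06, 1096.12, 10818.66]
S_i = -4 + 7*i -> [-4, 3, 10, 17, 24]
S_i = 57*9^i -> [57, 513, 4617, 41553, 373977]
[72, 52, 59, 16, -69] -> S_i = Random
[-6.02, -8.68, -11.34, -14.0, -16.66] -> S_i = -6.02 + -2.66*i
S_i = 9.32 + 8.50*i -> [9.32, 17.82, 26.32, 34.82, 43.32]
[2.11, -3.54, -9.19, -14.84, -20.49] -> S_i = 2.11 + -5.65*i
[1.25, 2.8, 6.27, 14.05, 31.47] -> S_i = 1.25*2.24^i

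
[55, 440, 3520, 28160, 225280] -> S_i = 55*8^i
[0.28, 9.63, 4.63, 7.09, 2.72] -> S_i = Random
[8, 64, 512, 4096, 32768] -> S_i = 8*8^i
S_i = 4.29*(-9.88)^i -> [4.29, -42.39, 418.77, -4137.41, 40877.57]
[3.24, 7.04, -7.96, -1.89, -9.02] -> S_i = Random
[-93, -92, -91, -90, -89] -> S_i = -93 + 1*i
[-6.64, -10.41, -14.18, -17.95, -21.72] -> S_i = -6.64 + -3.77*i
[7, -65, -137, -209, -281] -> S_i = 7 + -72*i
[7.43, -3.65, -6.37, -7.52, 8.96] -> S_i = Random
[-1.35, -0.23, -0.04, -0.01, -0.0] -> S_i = -1.35*0.17^i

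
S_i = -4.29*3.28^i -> [-4.29, -14.07, -46.15, -151.38, -496.54]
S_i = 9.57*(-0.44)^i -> [9.57, -4.21, 1.85, -0.82, 0.36]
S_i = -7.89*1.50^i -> [-7.89, -11.84, -17.75, -26.63, -39.94]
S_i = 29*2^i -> [29, 58, 116, 232, 464]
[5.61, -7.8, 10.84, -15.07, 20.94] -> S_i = 5.61*(-1.39)^i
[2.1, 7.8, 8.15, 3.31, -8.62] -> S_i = Random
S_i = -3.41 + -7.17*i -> [-3.41, -10.58, -17.75, -24.92, -32.09]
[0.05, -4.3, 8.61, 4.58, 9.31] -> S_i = Random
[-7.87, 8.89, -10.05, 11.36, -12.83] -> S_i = -7.87*(-1.13)^i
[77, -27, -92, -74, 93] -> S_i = Random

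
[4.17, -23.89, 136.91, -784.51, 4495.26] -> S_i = 4.17*(-5.73)^i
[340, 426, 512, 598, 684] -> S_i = 340 + 86*i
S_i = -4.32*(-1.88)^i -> [-4.32, 8.12, -15.27, 28.7, -53.97]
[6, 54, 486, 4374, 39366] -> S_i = 6*9^i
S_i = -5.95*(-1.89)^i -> [-5.95, 11.25, -21.25, 40.17, -75.92]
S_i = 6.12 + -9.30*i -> [6.12, -3.18, -12.48, -21.78, -31.08]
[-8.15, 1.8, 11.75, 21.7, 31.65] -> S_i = -8.15 + 9.95*i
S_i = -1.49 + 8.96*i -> [-1.49, 7.47, 16.43, 25.39, 34.35]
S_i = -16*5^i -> [-16, -80, -400, -2000, -10000]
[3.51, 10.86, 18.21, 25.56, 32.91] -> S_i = 3.51 + 7.35*i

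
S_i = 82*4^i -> [82, 328, 1312, 5248, 20992]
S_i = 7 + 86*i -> [7, 93, 179, 265, 351]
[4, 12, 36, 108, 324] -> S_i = 4*3^i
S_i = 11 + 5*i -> [11, 16, 21, 26, 31]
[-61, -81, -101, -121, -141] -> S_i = -61 + -20*i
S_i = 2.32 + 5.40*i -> [2.32, 7.72, 13.12, 18.52, 23.92]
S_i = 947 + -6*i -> [947, 941, 935, 929, 923]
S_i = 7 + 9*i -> [7, 16, 25, 34, 43]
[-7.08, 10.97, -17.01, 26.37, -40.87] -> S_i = -7.08*(-1.55)^i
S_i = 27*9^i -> [27, 243, 2187, 19683, 177147]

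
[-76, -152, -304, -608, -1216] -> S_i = -76*2^i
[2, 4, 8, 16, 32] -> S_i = 2*2^i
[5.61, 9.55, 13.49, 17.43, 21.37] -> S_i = 5.61 + 3.94*i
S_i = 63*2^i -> [63, 126, 252, 504, 1008]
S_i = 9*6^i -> [9, 54, 324, 1944, 11664]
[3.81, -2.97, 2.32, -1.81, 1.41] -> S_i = 3.81*(-0.78)^i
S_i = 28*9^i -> [28, 252, 2268, 20412, 183708]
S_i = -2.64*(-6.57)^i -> [-2.64, 17.34, -113.96, 748.69, -4918.87]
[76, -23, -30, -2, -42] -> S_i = Random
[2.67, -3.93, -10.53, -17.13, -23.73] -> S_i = 2.67 + -6.60*i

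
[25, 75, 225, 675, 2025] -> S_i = 25*3^i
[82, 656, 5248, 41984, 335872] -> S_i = 82*8^i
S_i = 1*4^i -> [1, 4, 16, 64, 256]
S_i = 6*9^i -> [6, 54, 486, 4374, 39366]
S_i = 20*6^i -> [20, 120, 720, 4320, 25920]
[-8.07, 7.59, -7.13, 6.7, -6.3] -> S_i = -8.07*(-0.94)^i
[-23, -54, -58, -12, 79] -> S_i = Random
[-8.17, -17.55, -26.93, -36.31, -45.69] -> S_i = -8.17 + -9.38*i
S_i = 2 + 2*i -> [2, 4, 6, 8, 10]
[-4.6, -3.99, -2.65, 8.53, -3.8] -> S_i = Random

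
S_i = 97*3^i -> [97, 291, 873, 2619, 7857]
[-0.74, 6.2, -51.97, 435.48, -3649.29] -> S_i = -0.74*(-8.38)^i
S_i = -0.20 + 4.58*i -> [-0.2, 4.38, 8.96, 13.54, 18.12]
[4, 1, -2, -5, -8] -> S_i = 4 + -3*i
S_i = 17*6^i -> [17, 102, 612, 3672, 22032]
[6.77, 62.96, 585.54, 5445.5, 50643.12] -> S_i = 6.77*9.30^i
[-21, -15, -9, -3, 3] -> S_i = -21 + 6*i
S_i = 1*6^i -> [1, 6, 36, 216, 1296]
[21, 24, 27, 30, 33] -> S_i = 21 + 3*i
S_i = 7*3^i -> [7, 21, 63, 189, 567]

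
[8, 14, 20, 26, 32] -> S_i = 8 + 6*i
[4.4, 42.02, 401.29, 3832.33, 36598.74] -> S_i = 4.40*9.55^i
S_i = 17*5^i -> [17, 85, 425, 2125, 10625]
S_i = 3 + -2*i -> [3, 1, -1, -3, -5]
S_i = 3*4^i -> [3, 12, 48, 192, 768]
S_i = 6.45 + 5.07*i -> [6.45, 11.52, 16.59, 21.66, 26.73]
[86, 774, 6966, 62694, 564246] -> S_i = 86*9^i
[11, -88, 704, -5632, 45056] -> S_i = 11*-8^i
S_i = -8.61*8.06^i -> [-8.61, -69.4, -559.34, -4508.25, -36336.52]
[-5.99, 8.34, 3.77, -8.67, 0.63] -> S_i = Random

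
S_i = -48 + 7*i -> [-48, -41, -34, -27, -20]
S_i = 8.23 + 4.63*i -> [8.23, 12.86, 17.49, 22.12, 26.75]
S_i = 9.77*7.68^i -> [9.77, 75.03, 576.26, 4425.66, 33989.08]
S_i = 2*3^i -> [2, 6, 18, 54, 162]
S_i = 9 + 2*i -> [9, 11, 13, 15, 17]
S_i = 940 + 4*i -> [940, 944, 948, 952, 956]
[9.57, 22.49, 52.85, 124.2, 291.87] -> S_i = 9.57*2.35^i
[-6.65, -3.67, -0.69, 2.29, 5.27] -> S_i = -6.65 + 2.98*i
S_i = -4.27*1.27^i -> [-4.27, -5.42, -6.89, -8.75, -11.11]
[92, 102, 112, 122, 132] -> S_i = 92 + 10*i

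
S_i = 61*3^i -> [61, 183, 549, 1647, 4941]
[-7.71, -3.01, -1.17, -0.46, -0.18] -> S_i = -7.71*0.39^i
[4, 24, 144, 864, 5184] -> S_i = 4*6^i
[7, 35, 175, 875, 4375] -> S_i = 7*5^i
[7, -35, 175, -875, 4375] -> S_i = 7*-5^i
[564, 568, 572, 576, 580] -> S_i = 564 + 4*i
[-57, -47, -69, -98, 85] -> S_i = Random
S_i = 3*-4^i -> [3, -12, 48, -192, 768]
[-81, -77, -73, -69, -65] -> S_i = -81 + 4*i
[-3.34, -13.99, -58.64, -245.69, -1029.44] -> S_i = -3.34*4.19^i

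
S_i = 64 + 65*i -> [64, 129, 194, 259, 324]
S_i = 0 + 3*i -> [0, 3, 6, 9, 12]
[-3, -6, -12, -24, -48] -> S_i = -3*2^i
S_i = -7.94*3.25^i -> [-7.94, -25.8, -83.87, -272.57, -885.84]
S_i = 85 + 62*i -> [85, 147, 209, 271, 333]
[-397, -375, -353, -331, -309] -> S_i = -397 + 22*i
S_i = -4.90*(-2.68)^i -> [-4.9, 13.13, -35.19, 94.32, -252.78]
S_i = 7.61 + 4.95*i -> [7.61, 12.56, 17.51, 22.46, 27.41]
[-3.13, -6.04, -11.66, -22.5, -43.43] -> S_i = -3.13*1.93^i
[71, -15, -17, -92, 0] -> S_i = Random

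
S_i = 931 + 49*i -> [931, 980, 1029, 1078, 1127]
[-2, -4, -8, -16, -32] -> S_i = -2*2^i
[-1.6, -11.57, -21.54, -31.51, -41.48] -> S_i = -1.60 + -9.97*i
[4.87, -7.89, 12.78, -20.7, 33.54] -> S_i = 4.87*(-1.62)^i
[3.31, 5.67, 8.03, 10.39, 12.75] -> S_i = 3.31 + 2.36*i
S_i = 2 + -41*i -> [2, -39, -80, -121, -162]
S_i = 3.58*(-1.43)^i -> [3.58, -5.12, 7.32, -10.47, 14.97]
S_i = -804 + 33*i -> [-804, -771, -738, -705, -672]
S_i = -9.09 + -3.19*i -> [-9.09, -12.28, -15.47, -18.66, -21.85]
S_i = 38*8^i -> [38, 304, 2432, 19456, 155648]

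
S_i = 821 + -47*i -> [821, 774, 727, 680, 633]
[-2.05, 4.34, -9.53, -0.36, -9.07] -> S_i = Random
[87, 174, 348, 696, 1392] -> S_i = 87*2^i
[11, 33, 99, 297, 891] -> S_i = 11*3^i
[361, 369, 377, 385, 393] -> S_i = 361 + 8*i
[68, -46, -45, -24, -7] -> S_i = Random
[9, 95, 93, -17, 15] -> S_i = Random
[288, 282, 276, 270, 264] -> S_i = 288 + -6*i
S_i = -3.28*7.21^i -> [-3.28, -23.65, -170.51, -1229.36, -8863.7]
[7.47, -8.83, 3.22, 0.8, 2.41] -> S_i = Random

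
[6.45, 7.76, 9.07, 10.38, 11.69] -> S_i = 6.45 + 1.31*i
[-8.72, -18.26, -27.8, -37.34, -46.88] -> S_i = -8.72 + -9.54*i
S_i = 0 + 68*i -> [0, 68, 136, 204, 272]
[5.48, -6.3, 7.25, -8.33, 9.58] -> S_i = 5.48*(-1.15)^i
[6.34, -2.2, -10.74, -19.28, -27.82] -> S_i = 6.34 + -8.54*i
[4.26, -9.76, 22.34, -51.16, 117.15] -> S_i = 4.26*(-2.29)^i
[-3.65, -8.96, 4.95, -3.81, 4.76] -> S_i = Random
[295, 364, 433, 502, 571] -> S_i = 295 + 69*i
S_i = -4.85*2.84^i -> [-4.85, -13.77, -39.12, -111.1, -315.51]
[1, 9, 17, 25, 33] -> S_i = 1 + 8*i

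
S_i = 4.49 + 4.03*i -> [4.49, 8.52, 12.55, 16.58, 20.61]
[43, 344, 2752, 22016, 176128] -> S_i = 43*8^i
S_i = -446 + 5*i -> [-446, -441, -436, -431, -426]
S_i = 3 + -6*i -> [3, -3, -9, -15, -21]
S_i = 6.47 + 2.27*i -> [6.47, 8.74, 11.01, 13.28, 15.55]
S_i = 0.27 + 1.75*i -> [0.27, 2.02, 3.77, 5.52, 7.27]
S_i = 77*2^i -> [77, 154, 308, 616, 1232]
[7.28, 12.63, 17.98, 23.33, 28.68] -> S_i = 7.28 + 5.35*i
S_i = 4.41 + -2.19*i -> [4.41, 2.22, 0.03, -2.16, -4.35]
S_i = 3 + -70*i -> [3, -67, -137, -207, -277]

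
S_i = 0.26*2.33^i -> [0.26, 0.61, 1.41, 3.29, 7.66]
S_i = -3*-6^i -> [-3, 18, -108, 648, -3888]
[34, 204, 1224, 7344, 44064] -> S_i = 34*6^i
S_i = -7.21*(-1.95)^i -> [-7.21, 14.06, -27.42, 53.46, -104.25]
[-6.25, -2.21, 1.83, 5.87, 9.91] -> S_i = -6.25 + 4.04*i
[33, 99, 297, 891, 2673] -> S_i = 33*3^i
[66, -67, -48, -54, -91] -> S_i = Random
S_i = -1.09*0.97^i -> [-1.09, -1.06, -1.03, -0.99, -0.96]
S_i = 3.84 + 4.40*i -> [3.84, 8.24, 12.64, 17.04, 21.44]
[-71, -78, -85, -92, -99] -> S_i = -71 + -7*i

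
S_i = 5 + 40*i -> [5, 45, 85, 125, 165]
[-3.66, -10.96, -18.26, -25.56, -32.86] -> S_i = -3.66 + -7.30*i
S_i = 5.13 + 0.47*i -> [5.13, 5.6, 6.07, 6.54, 7.01]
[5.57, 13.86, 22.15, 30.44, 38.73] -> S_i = 5.57 + 8.29*i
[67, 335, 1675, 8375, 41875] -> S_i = 67*5^i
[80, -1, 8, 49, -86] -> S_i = Random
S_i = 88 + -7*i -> [88, 81, 74, 67, 60]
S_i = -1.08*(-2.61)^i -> [-1.08, 2.82, -7.36, 19.2, -50.12]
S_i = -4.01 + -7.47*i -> [-4.01, -11.48, -18.95, -26.42, -33.89]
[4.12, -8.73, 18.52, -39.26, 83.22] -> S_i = 4.12*(-2.12)^i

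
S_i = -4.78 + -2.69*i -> [-4.78, -7.47, -10.16, -12.85, -15.54]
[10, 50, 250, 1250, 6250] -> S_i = 10*5^i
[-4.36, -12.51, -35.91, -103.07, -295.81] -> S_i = -4.36*2.87^i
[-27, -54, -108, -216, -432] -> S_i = -27*2^i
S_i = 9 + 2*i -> [9, 11, 13, 15, 17]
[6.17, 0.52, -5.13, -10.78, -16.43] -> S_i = 6.17 + -5.65*i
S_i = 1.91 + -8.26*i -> [1.91, -6.35, -14.61, -22.87, -31.13]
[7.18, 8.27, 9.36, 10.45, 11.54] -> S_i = 7.18 + 1.09*i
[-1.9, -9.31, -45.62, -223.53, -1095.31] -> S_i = -1.90*4.90^i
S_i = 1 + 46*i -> [1, 47, 93, 139, 185]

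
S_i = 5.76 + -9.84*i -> [5.76, -4.08, -13.92, -23.76, -33.6]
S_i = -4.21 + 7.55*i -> [-4.21, 3.34, 10.89, 18.44, 25.99]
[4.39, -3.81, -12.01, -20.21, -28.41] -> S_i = 4.39 + -8.20*i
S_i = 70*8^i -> [70, 560, 4480, 35840, 286720]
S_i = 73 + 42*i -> [73, 115, 157, 199, 241]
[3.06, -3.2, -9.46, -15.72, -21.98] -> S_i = 3.06 + -6.26*i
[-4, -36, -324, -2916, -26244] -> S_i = -4*9^i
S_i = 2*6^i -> [2, 12, 72, 432, 2592]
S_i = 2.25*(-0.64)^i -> [2.25, -1.44, 0.92, -0.59, 0.38]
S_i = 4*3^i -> [4, 12, 36, 108, 324]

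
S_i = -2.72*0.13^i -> [-2.72, -0.35, -0.05, -0.01, -0.0]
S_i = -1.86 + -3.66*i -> [-1.86, -5.52, -9.18, -12.84, -16.5]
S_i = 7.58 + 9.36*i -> [7.58, 16.94, 26.3, 35.66, 45.02]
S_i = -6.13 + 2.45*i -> [-6.13, -3.68, -1.23, 1.22, 3.67]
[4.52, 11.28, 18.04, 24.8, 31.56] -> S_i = 4.52 + 6.76*i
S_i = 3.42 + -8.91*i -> [3.42, -5.49, -14.4, -23.31, -32.22]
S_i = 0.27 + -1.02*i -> [0.27, -0.75, -1.77, -2.79, -3.81]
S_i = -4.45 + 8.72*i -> [-4.45, 4.27, 12.99, 21.71, 30.43]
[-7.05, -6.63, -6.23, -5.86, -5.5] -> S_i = -7.05*0.94^i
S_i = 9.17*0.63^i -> [9.17, 5.78, 3.64, 2.29, 1.44]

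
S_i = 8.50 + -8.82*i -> [8.5, -0.32, -9.14, -17.96, -26.78]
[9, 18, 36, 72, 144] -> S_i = 9*2^i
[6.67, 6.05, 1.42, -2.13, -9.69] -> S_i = Random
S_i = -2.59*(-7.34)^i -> [-2.59, 19.01, -139.54, 1024.21, -7517.68]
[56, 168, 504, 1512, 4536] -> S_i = 56*3^i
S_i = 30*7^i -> [30, 210, 1470, 10290, 72030]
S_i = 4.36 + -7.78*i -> [4.36, -3.42, -11.2, -18.98, -26.76]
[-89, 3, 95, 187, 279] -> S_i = -89 + 92*i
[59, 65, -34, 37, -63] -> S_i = Random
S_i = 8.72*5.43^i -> [8.72, 47.35, 257.11, 1396.1, 7580.81]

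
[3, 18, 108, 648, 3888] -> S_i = 3*6^i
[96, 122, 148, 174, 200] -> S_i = 96 + 26*i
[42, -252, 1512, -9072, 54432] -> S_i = 42*-6^i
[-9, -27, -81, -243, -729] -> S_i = -9*3^i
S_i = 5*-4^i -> [5, -20, 80, -320, 1280]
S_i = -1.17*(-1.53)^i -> [-1.17, 1.79, -2.74, 4.19, -6.41]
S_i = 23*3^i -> [23, 69, 207, 621, 1863]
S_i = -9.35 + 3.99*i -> [-9.35, -5.36, -1.37, 2.62, 6.61]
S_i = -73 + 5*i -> [-73, -68, -63, -58, -53]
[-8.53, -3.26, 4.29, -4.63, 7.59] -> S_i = Random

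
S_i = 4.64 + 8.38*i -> [4.64, 13.02, 21.4, 29.78, 38.16]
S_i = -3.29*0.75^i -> [-3.29, -2.47, -1.85, -1.39, -1.04]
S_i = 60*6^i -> [60, 360, 2160, 12960, 77760]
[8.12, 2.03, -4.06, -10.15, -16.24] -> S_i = 8.12 + -6.09*i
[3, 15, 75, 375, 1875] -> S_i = 3*5^i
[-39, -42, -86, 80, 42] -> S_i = Random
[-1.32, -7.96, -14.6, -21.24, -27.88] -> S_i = -1.32 + -6.64*i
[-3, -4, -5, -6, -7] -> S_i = -3 + -1*i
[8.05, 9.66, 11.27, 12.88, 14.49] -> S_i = 8.05 + 1.61*i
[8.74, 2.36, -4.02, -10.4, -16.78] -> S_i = 8.74 + -6.38*i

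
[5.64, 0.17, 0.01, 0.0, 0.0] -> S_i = 5.64*0.03^i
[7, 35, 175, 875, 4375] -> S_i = 7*5^i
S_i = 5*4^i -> [5, 20, 80, 320, 1280]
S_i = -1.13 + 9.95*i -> [-1.13, 8.82, 18.77, 28.72, 38.67]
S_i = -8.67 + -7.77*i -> [-8.67, -16.44, -24.21, -31.98, -39.75]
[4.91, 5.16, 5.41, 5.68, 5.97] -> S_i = 4.91*1.05^i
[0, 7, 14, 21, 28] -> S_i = 0 + 7*i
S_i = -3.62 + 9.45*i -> [-3.62, 5.83, 15.28, 24.73, 34.18]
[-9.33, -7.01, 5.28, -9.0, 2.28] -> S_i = Random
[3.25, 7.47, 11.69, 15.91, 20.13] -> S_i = 3.25 + 4.22*i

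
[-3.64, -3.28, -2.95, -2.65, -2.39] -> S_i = -3.64*0.90^i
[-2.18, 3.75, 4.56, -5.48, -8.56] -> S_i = Random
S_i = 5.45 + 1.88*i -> [5.45, 7.33, 9.21, 11.09, 12.97]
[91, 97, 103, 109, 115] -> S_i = 91 + 6*i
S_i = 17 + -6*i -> [17, 11, 5, -1, -7]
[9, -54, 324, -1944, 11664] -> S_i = 9*-6^i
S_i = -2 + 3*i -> [-2, 1, 4, 7, 10]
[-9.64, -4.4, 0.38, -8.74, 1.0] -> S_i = Random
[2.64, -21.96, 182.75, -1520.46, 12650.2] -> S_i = 2.64*(-8.32)^i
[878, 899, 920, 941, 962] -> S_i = 878 + 21*i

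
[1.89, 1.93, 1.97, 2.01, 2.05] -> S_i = 1.89 + 0.04*i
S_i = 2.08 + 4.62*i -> [2.08, 6.7, 11.32, 15.94, 20.56]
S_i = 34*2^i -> [34, 68, 136, 272, 544]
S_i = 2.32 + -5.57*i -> [2.32, -3.25, -8.82, -14.39, -19.96]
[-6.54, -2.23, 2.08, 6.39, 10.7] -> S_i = -6.54 + 4.31*i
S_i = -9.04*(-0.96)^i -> [-9.04, 8.68, -8.33, 8.0, -7.68]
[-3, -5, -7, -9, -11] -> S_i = -3 + -2*i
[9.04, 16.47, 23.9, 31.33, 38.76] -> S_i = 9.04 + 7.43*i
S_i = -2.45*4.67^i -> [-2.45, -11.44, -53.43, -249.53, -1165.29]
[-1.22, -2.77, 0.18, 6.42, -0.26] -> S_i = Random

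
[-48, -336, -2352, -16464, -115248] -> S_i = -48*7^i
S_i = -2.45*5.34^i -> [-2.45, -13.08, -69.86, -373.07, -1992.19]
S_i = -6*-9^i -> [-6, 54, -486, 4374, -39366]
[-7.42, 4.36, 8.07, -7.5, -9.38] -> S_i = Random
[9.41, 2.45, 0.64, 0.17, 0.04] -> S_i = 9.41*0.26^i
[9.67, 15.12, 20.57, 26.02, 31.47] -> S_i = 9.67 + 5.45*i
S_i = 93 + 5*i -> [93, 98, 103, 108, 113]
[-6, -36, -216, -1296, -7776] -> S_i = -6*6^i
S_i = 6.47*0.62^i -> [6.47, 4.01, 2.49, 1.54, 0.96]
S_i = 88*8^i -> [88, 704, 5632, 45056, 360448]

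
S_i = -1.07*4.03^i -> [-1.07, -4.31, -17.38, -70.03, -282.23]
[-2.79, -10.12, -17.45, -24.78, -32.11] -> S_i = -2.79 + -7.33*i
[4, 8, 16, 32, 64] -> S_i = 4*2^i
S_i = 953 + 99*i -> [953, 1052, 1151, 1250, 1349]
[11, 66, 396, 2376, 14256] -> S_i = 11*6^i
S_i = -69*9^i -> [-69, -621, -5589, -50301, -452709]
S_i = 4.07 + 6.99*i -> [4.07, 11.06, 18.05, 25.04, 32.03]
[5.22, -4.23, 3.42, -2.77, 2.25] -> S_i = 5.22*(-0.81)^i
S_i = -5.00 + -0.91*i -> [-5.0, -5.91, -6.82, -7.73, -8.64]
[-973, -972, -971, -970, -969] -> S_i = -973 + 1*i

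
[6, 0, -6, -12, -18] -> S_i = 6 + -6*i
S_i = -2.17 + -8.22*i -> [-2.17, -10.39, -18.61, -26.83, -35.05]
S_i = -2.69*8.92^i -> [-2.69, -23.99, -214.03, -1909.18, -17029.88]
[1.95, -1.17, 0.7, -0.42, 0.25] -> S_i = 1.95*(-0.60)^i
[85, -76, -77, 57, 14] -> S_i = Random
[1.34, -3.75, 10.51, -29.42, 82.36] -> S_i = 1.34*(-2.80)^i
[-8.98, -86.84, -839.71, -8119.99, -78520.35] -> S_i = -8.98*9.67^i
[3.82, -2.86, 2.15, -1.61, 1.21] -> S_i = 3.82*(-0.75)^i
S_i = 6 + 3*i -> [6, 9, 12, 15, 18]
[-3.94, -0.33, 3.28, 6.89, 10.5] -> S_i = -3.94 + 3.61*i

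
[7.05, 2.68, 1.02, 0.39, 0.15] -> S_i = 7.05*0.38^i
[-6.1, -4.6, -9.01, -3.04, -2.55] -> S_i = Random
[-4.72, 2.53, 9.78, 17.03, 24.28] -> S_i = -4.72 + 7.25*i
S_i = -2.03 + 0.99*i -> [-2.03, -1.04, -0.05, 0.94, 1.93]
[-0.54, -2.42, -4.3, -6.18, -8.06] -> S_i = -0.54 + -1.88*i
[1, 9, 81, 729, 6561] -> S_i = 1*9^i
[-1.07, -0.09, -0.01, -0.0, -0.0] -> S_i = -1.07*0.08^i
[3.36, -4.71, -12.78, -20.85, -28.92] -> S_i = 3.36 + -8.07*i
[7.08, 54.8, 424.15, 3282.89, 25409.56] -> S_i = 7.08*7.74^i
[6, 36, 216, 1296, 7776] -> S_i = 6*6^i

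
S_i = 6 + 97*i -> [6, 103, 200, 297, 394]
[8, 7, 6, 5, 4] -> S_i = 8 + -1*i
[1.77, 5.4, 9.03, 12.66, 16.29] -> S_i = 1.77 + 3.63*i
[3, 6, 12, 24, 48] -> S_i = 3*2^i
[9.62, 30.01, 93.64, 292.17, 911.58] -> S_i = 9.62*3.12^i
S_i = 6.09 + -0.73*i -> [6.09, 5.36, 4.63, 3.9, 3.17]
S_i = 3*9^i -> [3, 27, 243, 2187, 19683]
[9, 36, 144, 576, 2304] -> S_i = 9*4^i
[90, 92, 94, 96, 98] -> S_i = 90 + 2*i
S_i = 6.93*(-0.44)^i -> [6.93, -3.05, 1.34, -0.59, 0.26]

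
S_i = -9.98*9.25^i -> [-9.98, -92.32, -853.91, -7898.7, -73063.0]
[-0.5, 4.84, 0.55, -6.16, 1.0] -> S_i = Random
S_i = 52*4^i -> [52, 208, 832, 3328, 13312]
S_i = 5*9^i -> [5, 45, 405, 3645, 32805]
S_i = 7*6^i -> [7, 42, 252, 1512, 9072]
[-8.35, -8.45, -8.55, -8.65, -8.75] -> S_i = -8.35 + -0.10*i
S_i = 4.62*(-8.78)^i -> [4.62, -40.56, 356.15, -3126.98, 27454.91]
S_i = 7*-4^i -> [7, -28, 112, -448, 1792]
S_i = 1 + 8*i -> [1, 9, 17, 25, 33]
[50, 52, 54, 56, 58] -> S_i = 50 + 2*i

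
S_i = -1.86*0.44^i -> [-1.86, -0.82, -0.36, -0.16, -0.07]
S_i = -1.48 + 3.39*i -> [-1.48, 1.91, 5.3, 8.69, 12.08]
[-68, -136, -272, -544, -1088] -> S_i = -68*2^i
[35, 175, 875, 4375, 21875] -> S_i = 35*5^i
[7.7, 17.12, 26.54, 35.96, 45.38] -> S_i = 7.70 + 9.42*i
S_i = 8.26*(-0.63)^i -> [8.26, -5.2, 3.28, -2.07, 1.3]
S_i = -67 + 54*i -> [-67, -13, 41, 95, 149]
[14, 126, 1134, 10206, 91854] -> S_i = 14*9^i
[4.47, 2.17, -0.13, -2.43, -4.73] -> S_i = 4.47 + -2.30*i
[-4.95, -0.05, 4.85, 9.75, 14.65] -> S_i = -4.95 + 4.90*i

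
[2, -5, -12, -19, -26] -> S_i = 2 + -7*i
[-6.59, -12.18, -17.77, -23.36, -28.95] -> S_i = -6.59 + -5.59*i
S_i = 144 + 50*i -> [144, 194, 244, 294, 344]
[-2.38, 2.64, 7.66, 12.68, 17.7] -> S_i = -2.38 + 5.02*i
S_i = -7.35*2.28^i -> [-7.35, -16.76, -38.21, -87.11, -198.62]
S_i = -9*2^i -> [-9, -18, -36, -72, -144]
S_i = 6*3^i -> [6, 18, 54, 162, 486]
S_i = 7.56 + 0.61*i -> [7.56, 8.17, 8.78, 9.39, 10.0]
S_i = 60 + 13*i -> [60, 73, 86, 99, 112]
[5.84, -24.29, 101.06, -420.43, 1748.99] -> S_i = 5.84*(-4.16)^i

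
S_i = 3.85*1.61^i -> [3.85, 6.2, 9.98, 16.07, 25.87]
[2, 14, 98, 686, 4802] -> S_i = 2*7^i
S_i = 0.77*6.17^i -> [0.77, 4.75, 29.31, 180.86, 1115.92]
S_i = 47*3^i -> [47, 141, 423, 1269, 3807]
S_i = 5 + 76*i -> [5, 81, 157, 233, 309]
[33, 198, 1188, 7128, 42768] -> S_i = 33*6^i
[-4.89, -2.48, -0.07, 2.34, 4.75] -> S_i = -4.89 + 2.41*i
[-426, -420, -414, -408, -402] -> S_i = -426 + 6*i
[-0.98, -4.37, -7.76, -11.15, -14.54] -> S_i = -0.98 + -3.39*i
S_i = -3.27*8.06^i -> [-3.27, -26.36, -212.43, -1712.19, -13800.28]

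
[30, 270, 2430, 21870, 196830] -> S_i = 30*9^i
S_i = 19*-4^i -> [19, -76, 304, -1216, 4864]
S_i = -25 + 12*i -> [-25, -13, -1, 11, 23]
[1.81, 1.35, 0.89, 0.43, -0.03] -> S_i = 1.81 + -0.46*i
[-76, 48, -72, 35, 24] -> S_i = Random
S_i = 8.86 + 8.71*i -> [8.86, 17.57, 26.28, 34.99, 43.7]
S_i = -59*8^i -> [-59, -472, -3776, -30208, -241664]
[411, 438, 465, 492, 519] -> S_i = 411 + 27*i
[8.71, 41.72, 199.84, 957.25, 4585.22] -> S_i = 8.71*4.79^i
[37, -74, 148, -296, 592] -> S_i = 37*-2^i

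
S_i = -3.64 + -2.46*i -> [-3.64, -6.1, -8.56, -11.02, -13.48]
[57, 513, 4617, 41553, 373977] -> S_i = 57*9^i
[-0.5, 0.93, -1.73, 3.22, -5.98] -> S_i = -0.50*(-1.86)^i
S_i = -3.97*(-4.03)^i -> [-3.97, 16.0, -64.48, 259.84, -1047.15]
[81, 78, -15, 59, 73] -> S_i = Random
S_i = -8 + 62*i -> [-8, 54, 116, 178, 240]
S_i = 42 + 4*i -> [42, 46, 50, 54, 58]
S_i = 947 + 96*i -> [947, 1043, 1139, 1235, 1331]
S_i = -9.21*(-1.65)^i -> [-9.21, 15.2, -25.07, 41.37, -68.26]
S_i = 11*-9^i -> [11, -99, 891, -8019, 72171]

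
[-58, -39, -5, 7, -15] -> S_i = Random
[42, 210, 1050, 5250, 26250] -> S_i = 42*5^i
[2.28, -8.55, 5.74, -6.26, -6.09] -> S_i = Random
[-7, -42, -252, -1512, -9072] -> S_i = -7*6^i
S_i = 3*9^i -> [3, 27, 243, 2187, 19683]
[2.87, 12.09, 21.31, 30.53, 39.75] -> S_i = 2.87 + 9.22*i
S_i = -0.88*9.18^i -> [-0.88, -8.08, -74.16, -680.79, -6249.62]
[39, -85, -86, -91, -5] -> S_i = Random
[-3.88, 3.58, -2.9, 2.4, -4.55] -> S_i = Random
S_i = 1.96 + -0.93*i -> [1.96, 1.03, 0.1, -0.83, -1.76]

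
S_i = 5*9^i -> [5, 45, 405, 3645, 32805]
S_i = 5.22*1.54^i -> [5.22, 8.04, 12.38, 19.06, 29.36]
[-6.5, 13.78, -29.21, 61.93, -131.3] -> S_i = -6.50*(-2.12)^i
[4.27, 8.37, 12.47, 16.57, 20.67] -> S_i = 4.27 + 4.10*i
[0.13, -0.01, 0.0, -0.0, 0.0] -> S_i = 0.13*(-0.06)^i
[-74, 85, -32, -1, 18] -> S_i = Random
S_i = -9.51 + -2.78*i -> [-9.51, -12.29, -15.07, -17.85, -20.63]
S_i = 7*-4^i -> [7, -28, 112, -448, 1792]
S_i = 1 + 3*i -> [1, 4, 7, 10, 13]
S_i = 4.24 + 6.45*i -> [4.24, 10.69, 17.14, 23.59, 30.04]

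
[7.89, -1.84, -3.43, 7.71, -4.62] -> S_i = Random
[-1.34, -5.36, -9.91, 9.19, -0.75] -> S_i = Random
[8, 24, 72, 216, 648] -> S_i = 8*3^i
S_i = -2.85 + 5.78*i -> [-2.85, 2.93, 8.71, 14.49, 20.27]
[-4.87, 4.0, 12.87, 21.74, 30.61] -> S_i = -4.87 + 8.87*i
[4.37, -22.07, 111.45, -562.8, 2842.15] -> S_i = 4.37*(-5.05)^i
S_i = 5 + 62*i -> [5, 67, 129, 191, 253]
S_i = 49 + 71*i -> [49, 120, 191, 262, 333]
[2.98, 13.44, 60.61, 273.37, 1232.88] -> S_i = 2.98*4.51^i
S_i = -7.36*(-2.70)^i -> [-7.36, 19.87, -53.65, 144.87, -391.14]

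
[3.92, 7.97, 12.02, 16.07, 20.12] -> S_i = 3.92 + 4.05*i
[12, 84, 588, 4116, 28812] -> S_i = 12*7^i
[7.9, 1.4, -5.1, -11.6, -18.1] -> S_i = 7.90 + -6.50*i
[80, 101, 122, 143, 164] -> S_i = 80 + 21*i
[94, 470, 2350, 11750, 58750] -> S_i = 94*5^i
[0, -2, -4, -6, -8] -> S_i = 0 + -2*i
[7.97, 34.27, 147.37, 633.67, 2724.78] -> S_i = 7.97*4.30^i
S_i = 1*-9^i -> [1, -9, 81, -729, 6561]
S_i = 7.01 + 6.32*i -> [7.01, 13.33, 19.65, 25.97, 32.29]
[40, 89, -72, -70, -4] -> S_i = Random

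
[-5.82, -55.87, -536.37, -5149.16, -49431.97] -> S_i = -5.82*9.60^i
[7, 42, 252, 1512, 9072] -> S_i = 7*6^i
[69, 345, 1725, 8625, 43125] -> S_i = 69*5^i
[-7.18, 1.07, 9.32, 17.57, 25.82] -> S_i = -7.18 + 8.25*i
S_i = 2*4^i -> [2, 8, 32, 128, 512]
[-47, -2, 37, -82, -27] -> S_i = Random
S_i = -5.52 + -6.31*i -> [-5.52, -11.83, -18.14, -24.45, -30.76]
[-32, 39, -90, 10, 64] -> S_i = Random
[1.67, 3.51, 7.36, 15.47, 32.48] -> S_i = 1.67*2.10^i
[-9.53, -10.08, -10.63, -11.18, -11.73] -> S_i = -9.53 + -0.55*i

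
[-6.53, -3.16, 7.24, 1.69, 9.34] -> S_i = Random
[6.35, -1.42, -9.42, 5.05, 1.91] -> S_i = Random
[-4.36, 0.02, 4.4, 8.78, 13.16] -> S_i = -4.36 + 4.38*i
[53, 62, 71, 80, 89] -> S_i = 53 + 9*i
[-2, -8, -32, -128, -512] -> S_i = -2*4^i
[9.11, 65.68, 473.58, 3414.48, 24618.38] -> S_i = 9.11*7.21^i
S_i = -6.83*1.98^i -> [-6.83, -13.52, -26.78, -53.02, -104.97]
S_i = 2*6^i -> [2, 12, 72, 432, 2592]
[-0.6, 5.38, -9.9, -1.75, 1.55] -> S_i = Random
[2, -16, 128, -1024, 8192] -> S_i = 2*-8^i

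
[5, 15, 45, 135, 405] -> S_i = 5*3^i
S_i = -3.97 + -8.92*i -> [-3.97, -12.89, -21.81, -30.73, -39.65]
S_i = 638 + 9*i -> [638, 647, 656, 665, 674]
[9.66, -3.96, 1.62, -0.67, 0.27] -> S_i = 9.66*(-0.41)^i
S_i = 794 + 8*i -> [794, 802, 810, 818, 826]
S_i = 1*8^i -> [1, 8, 64, 512, 4096]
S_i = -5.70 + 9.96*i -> [-5.7, 4.26, 14.22, 24.18, 34.14]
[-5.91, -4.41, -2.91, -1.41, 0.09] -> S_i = -5.91 + 1.50*i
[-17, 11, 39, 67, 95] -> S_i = -17 + 28*i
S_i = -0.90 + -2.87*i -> [-0.9, -3.77, -6.64, -9.51, -12.38]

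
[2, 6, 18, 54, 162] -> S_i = 2*3^i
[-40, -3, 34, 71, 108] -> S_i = -40 + 37*i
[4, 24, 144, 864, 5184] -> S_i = 4*6^i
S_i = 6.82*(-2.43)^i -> [6.82, -16.57, 40.27, -97.86, 237.8]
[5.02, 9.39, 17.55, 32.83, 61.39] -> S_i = 5.02*1.87^i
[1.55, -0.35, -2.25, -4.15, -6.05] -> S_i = 1.55 + -1.90*i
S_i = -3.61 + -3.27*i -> [-3.61, -6.88, -10.15, -13.42, -16.69]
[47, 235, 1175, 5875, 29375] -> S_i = 47*5^i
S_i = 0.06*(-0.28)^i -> [0.06, -0.02, 0.0, -0.0, 0.0]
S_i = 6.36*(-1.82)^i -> [6.36, -11.58, 21.07, -38.34, 69.78]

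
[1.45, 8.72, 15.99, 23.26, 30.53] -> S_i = 1.45 + 7.27*i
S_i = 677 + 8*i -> [677, 685, 693, 701, 709]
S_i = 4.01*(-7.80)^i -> [4.01, -31.28, 243.97, -1902.95, 14843.04]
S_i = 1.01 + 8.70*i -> [1.01, 9.71, 18.41, 27.11, 35.81]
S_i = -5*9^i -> [-5, -45, -405, -3645, -32805]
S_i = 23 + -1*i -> [23, 22, 21, 20, 19]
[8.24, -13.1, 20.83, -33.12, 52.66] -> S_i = 8.24*(-1.59)^i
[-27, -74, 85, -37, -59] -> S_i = Random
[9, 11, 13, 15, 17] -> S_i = 9 + 2*i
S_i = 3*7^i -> [3, 21, 147, 1029, 7203]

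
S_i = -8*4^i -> [-8, -32, -128, -512, -2048]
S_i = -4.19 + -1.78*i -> [-4.19, -5.97, -7.75, -9.53, -11.31]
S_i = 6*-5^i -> [6, -30, 150, -750, 3750]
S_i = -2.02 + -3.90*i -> [-2.02, -5.92, -9.82, -13.72, -17.62]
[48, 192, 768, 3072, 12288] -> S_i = 48*4^i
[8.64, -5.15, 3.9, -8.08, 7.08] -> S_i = Random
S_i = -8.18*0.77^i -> [-8.18, -6.3, -4.85, -3.73, -2.88]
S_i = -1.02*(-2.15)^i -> [-1.02, 2.19, -4.71, 10.14, -21.79]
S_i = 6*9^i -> [6, 54, 486, 4374, 39366]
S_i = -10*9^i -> [-10, -90, -810, -7290, -65610]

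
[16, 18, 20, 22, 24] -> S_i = 16 + 2*i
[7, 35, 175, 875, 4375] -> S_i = 7*5^i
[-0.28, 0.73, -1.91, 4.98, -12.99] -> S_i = -0.28*(-2.61)^i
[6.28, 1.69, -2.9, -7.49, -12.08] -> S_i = 6.28 + -4.59*i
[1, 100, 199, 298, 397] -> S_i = 1 + 99*i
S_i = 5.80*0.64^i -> [5.8, 3.71, 2.38, 1.52, 0.97]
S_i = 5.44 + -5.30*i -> [5.44, 0.14, -5.16, -10.46, -15.76]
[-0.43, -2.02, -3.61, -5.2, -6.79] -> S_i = -0.43 + -1.59*i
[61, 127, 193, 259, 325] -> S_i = 61 + 66*i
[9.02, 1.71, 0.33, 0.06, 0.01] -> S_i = 9.02*0.19^i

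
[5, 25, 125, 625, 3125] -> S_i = 5*5^i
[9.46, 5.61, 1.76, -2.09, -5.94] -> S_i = 9.46 + -3.85*i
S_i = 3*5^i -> [3, 15, 75, 375, 1875]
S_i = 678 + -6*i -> [678, 672, 666, 660, 654]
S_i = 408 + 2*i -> [408, 410, 412, 414, 416]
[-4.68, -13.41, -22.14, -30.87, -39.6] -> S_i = -4.68 + -8.73*i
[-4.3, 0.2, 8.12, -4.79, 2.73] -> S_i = Random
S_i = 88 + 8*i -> [88, 96, 104, 112, 120]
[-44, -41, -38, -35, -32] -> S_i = -44 + 3*i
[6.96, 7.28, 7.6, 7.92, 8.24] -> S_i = 6.96 + 0.32*i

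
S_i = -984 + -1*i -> [-984, -985, -986, -987, -988]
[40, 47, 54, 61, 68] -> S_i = 40 + 7*i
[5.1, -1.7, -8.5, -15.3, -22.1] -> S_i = 5.10 + -6.80*i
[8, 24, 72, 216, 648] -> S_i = 8*3^i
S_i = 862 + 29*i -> [862, 891, 920, 949, 978]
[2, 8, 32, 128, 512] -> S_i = 2*4^i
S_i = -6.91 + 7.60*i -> [-6.91, 0.69, 8.29, 15.89, 23.49]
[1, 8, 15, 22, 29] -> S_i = 1 + 7*i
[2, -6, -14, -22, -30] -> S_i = 2 + -8*i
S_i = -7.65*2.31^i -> [-7.65, -17.67, -40.82, -94.3, -217.83]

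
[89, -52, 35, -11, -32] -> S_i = Random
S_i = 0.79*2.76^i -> [0.79, 2.18, 6.02, 16.61, 45.84]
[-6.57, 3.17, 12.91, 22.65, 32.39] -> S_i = -6.57 + 9.74*i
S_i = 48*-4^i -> [48, -192, 768, -3072, 12288]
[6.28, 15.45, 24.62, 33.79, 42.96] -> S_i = 6.28 + 9.17*i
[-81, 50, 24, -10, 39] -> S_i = Random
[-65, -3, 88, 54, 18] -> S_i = Random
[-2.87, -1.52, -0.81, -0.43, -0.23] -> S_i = -2.87*0.53^i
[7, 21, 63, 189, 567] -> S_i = 7*3^i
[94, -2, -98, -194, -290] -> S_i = 94 + -96*i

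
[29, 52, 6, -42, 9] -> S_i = Random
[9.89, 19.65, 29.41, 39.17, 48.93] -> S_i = 9.89 + 9.76*i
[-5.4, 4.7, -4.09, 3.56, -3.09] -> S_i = -5.40*(-0.87)^i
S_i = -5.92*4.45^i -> [-5.92, -26.34, -117.23, -521.68, -2321.46]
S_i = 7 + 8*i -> [7, 15, 23, 31, 39]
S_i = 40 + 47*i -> [40, 87, 134, 181, 228]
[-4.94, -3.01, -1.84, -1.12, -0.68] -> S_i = -4.94*0.61^i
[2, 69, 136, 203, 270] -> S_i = 2 + 67*i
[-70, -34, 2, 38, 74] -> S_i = -70 + 36*i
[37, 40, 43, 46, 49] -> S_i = 37 + 3*i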